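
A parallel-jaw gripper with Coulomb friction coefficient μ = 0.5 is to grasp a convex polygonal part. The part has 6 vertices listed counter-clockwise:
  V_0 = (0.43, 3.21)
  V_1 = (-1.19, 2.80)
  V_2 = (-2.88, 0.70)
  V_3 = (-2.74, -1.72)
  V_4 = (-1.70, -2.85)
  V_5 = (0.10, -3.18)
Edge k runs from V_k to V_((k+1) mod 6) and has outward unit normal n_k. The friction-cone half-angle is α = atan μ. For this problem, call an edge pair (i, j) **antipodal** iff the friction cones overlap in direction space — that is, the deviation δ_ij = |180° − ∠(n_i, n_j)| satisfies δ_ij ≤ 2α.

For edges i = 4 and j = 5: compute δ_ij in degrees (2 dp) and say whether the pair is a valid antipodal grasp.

α = atan 0.5 = 26.57°;  2α = 53.13°
edge 4: e_4 = (+1.80, -0.33);  n_4 = (-0.1803, -0.9836)
edge 5: e_5 = (+0.33, +6.39);  n_5 = (+0.9987, -0.0516)
∠(n_4, n_5) = 97.43°
δ = |180° − 97.43°| = 82.57°
82.57° > 2α = 53.13°  →  invalid

δ = 82.57°, invalid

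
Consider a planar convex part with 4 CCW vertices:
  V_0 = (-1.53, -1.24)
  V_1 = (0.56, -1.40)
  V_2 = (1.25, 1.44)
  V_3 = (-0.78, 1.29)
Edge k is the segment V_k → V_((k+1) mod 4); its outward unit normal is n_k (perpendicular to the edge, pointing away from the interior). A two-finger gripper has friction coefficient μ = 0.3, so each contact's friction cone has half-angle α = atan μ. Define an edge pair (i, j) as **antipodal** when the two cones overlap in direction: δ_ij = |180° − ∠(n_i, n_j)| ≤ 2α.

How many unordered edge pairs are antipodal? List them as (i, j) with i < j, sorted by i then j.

α = atan 0.3 = 16.70°;  2α = 33.40°
n_0 = (-0.0763, -0.9971)
n_1 = (+0.9717, -0.2361)
n_2 = (-0.0737, +0.9973)
n_3 = (-0.9588, +0.2842)
  (0,1): δ = 99.28°  ·
  (0,2): δ = 8.60°  ✓
  (0,3): δ = 77.87°  ·
  (1,2): δ = 72.12°  ·
  (1,3): δ = 2.86°  ✓
  (2,3): δ = 110.74°  ·
antipodal pairs: 2

count = 2; pairs: (0,2), (1,3)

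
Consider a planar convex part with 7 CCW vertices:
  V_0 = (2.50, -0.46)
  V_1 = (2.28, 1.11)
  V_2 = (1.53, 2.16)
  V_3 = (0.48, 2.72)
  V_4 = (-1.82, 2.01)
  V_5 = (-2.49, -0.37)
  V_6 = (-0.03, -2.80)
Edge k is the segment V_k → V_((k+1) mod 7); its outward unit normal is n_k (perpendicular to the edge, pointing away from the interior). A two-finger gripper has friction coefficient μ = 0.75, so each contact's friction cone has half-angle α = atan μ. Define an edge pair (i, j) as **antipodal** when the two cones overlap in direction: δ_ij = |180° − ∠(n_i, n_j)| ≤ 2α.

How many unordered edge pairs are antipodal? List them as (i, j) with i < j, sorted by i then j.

α = atan 0.75 = 36.87°;  2α = 73.74°
n_0 = (+0.9903, +0.1388)
n_1 = (+0.8137, +0.5812)
n_2 = (+0.4706, +0.8824)
n_3 = (-0.2950, +0.9555)
n_4 = (-0.9626, +0.2710)
n_5 = (-0.7028, -0.7114)
n_6 = (+0.6790, -0.7341)
  (0,1): δ = 152.44°  ·
  (0,2): δ = 126.05°  ·
  (0,3): δ = 80.82°  ·
  (0,4): δ = 23.70°  ✓
  (0,5): δ = 37.37°  ✓
  (0,6): δ = 124.79°  ·
  (1,2): δ = 153.61°  ·
  (1,3): δ = 108.38°  ·
  (1,4): δ = 51.26°  ✓
  (1,5): δ = 9.81°  ✓
  (1,6): δ = 97.23°  ·
  (2,3): δ = 134.77°  ·
  (2,4): δ = 77.65°  ·
  (2,5): δ = 16.58°  ✓
  (2,6): δ = 70.84°  ✓
  (3,4): δ = 122.88°  ·
  (3,5): δ = 61.80°  ✓
  (3,6): δ = 25.61°  ✓
  (4,5): δ = 118.93°  ·
  (4,6): δ = 31.51°  ✓
  (5,6): δ = 92.59°  ·
antipodal pairs: 9

count = 9; pairs: (0,4), (0,5), (1,4), (1,5), (2,5), (2,6), (3,5), (3,6), (4,6)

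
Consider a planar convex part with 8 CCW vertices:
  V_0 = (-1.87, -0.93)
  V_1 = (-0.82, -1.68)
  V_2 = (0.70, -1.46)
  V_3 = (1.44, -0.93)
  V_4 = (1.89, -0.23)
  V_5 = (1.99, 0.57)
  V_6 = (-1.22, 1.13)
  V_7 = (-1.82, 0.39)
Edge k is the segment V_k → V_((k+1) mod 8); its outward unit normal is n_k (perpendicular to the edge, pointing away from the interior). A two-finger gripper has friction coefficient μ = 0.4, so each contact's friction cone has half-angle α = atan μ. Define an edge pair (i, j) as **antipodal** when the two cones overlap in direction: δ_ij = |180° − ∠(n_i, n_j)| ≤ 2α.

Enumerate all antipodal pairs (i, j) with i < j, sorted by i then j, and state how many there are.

count = 8; pairs: (0,5), (1,5), (1,6), (2,6), (3,6), (3,7), (4,6), (4,7)

α = atan 0.4 = 21.80°;  2α = 43.60°
n_0 = (-0.5812, -0.8137)
n_1 = (+0.1432, -0.9897)
n_2 = (+0.5823, -0.8130)
n_3 = (+0.8412, -0.5408)
n_4 = (+0.9923, -0.1240)
n_5 = (+0.1719, +0.9851)
n_6 = (-0.7768, +0.6298)
n_7 = (-0.9993, +0.0379)
  (0,1): δ = 136.23°  ·
  (0,2): δ = 108.85°  ·
  (0,3): δ = 87.20°  ·
  (0,4): δ = 61.59°  ·
  (0,5): δ = 25.64°  ✓
  (0,6): δ = 86.50°  ·
  (0,7): δ = 123.37°  ·
  (1,2): δ = 152.62°  ·
  (1,3): δ = 130.97°  ·
  (1,4): δ = 105.36°  ·
  (1,5): δ = 18.13°  ✓
  (1,6): δ = 42.73°  ✓
  (1,7): δ = 79.60°  ·
  (2,3): δ = 158.35°  ·
  (2,4): δ = 132.74°  ·
  (2,5): δ = 45.51°  ·
  (2,6): δ = 15.35°  ✓
  (2,7): δ = 52.22°  ·
  (3,4): δ = 154.39°  ·
  (3,5): δ = 67.16°  ·
  (3,6): δ = 6.30°  ✓
  (3,7): δ = 30.57°  ✓
  (4,5): δ = 92.77°  ·
  (4,6): δ = 31.91°  ✓
  (4,7): δ = 4.96°  ✓
  (5,6): δ = 119.14°  ·
  (5,7): δ = 82.27°  ·
  (6,7): δ = 143.13°  ·
antipodal pairs: 8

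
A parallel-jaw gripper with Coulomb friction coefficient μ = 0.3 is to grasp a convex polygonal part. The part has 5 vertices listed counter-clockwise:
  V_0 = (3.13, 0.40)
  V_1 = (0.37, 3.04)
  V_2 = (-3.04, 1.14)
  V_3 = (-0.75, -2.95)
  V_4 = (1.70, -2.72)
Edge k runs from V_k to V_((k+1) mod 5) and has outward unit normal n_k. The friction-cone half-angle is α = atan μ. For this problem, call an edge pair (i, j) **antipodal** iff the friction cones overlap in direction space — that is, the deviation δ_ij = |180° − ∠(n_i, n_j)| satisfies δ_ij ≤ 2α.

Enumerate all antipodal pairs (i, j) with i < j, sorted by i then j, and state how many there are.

count = 2; pairs: (0,2), (1,3)

α = atan 0.3 = 16.70°;  2α = 33.40°
n_0 = (+0.6912, +0.7226)
n_1 = (-0.4867, +0.8736)
n_2 = (-0.8725, -0.4885)
n_3 = (+0.0935, -0.9956)
n_4 = (+0.9091, -0.4167)
  (0,1): δ = 107.15°  ·
  (0,2): δ = 17.03°  ✓
  (0,3): δ = 49.09°  ·
  (0,4): δ = 109.10°  ·
  (1,2): δ = 89.88°  ·
  (1,3): δ = 23.76°  ✓
  (1,4): δ = 36.25°  ·
  (2,3): δ = 113.88°  ·
  (2,4): δ = 53.87°  ·
  (3,4): δ = 119.99°  ·
antipodal pairs: 2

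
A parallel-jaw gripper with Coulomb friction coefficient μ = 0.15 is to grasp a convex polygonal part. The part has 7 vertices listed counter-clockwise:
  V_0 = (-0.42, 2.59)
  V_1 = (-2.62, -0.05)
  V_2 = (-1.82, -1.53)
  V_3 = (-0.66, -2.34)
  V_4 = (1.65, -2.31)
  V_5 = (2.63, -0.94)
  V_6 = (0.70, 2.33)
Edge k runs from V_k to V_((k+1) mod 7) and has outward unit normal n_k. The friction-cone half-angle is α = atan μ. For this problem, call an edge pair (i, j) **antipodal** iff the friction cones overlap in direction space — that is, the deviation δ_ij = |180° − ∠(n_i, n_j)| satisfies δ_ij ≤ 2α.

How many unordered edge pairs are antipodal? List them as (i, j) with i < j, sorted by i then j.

α = atan 0.15 = 8.53°;  2α = 17.06°
n_0 = (-0.7682, +0.6402)
n_1 = (-0.8797, -0.4755)
n_2 = (-0.5725, -0.8199)
n_3 = (+0.0130, -0.9999)
n_4 = (+0.8133, -0.5818)
n_5 = (+0.8612, +0.5083)
n_6 = (+0.2261, +0.9741)
  (0,1): δ = 111.80°  ·
  (0,2): δ = 85.12°  ·
  (0,3): δ = 49.45°  ·
  (0,4): δ = 4.23°  ✓
  (0,5): δ = 70.36°  ·
  (0,6): δ = 116.74°  ·
  (1,2): δ = 153.32°  ·
  (1,3): δ = 117.65°  ·
  (1,4): δ = 63.97°  ·
  (1,5): δ = 2.16°  ✓
  (1,6): δ = 48.54°  ·
  (2,3): δ = 144.33°  ·
  (2,4): δ = 90.65°  ·
  (2,5): δ = 24.52°  ·
  (2,6): δ = 21.86°  ·
  (3,4): δ = 126.32°  ·
  (3,5): δ = 60.19°  ·
  (3,6): δ = 13.81°  ✓
  (4,5): δ = 113.87°  ·
  (4,6): δ = 67.49°  ·
  (5,6): δ = 133.62°  ·
antipodal pairs: 3

count = 3; pairs: (0,4), (1,5), (3,6)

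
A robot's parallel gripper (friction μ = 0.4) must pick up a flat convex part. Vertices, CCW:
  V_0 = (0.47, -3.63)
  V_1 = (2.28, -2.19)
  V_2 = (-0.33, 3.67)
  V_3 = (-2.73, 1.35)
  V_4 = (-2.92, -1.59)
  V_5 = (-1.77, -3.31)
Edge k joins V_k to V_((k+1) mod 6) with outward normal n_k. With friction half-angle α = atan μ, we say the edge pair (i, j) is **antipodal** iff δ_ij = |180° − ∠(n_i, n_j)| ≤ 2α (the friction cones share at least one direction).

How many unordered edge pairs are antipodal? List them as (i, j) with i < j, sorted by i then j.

α = atan 0.4 = 21.80°;  2α = 43.60°
n_0 = (+0.6226, -0.7826)
n_1 = (+0.9135, +0.4069)
n_2 = (-0.6950, +0.7190)
n_3 = (-0.9979, +0.0645)
n_4 = (-0.8313, -0.5558)
n_5 = (-0.1414, -0.9899)
  (0,1): δ = 104.50°  ·
  (0,2): δ = 5.52°  ✓
  (0,3): δ = 47.80°  ·
  (0,4): δ = 85.26°  ·
  (0,5): δ = 133.36°  ·
  (1,2): δ = 69.98°  ·
  (1,3): δ = 27.71°  ✓
  (1,4): δ = 9.76°  ✓
  (1,5): δ = 57.86°  ·
  (2,3): δ = 137.73°  ·
  (2,4): δ = 100.26°  ·
  (2,5): δ = 52.16°  ·
  (3,4): δ = 142.54°  ·
  (3,5): δ = 94.43°  ·
  (4,5): δ = 131.90°  ·
antipodal pairs: 3

count = 3; pairs: (0,2), (1,3), (1,4)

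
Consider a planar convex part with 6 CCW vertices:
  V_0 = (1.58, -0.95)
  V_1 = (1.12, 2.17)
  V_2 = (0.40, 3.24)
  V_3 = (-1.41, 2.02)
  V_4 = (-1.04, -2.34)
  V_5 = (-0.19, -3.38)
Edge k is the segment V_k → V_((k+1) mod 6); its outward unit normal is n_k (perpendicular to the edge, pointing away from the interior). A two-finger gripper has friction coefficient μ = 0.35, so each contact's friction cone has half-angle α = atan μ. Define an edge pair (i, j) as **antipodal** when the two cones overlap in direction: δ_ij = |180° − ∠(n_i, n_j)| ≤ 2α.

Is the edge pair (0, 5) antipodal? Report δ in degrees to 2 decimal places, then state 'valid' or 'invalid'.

δ = 135.54°, invalid

α = atan 0.35 = 19.29°;  2α = 38.58°
edge 0: e_0 = (-0.46, +3.12);  n_0 = (+0.9893, +0.1459)
edge 5: e_5 = (+1.77, +2.43);  n_5 = (+0.8083, -0.5888)
∠(n_0, n_5) = 44.46°
δ = |180° − 44.46°| = 135.54°
135.54° > 2α = 38.58°  →  invalid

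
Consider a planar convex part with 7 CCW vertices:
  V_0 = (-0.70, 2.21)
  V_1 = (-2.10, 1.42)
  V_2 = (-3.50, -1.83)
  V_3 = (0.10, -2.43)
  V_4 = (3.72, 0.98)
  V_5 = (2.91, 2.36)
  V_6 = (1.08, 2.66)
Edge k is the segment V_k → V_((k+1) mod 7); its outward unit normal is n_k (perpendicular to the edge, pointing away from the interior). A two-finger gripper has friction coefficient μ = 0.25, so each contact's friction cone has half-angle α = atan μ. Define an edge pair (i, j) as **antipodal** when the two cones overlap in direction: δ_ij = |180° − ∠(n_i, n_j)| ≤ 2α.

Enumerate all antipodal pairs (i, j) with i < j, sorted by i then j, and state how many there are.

α = atan 0.25 = 14.04°;  2α = 28.07°
n_0 = (-0.4914, +0.8709)
n_1 = (-0.9184, +0.3956)
n_2 = (-0.1644, -0.9864)
n_3 = (+0.6857, -0.7279)
n_4 = (+0.8624, +0.5062)
n_5 = (+0.1618, +0.9868)
n_6 = (-0.2451, +0.9695)
  (0,1): δ = 142.74°  ·
  (0,2): δ = 38.90°  ·
  (0,3): δ = 13.85°  ✓
  (0,4): δ = 90.98°  ·
  (0,5): δ = 141.25°  ·
  (0,6): δ = 164.75°  ·
  (1,2): δ = 76.16°  ·
  (1,3): δ = 23.41°  ✓
  (1,4): δ = 53.72°  ·
  (1,5): δ = 103.99°  ·
  (1,6): δ = 127.49°  ·
  (2,3): δ = 127.25°  ·
  (2,4): δ = 50.13°  ·
  (2,5): δ = 0.15°  ✓
  (2,6): δ = 23.65°  ✓
  (3,4): δ = 102.88°  ·
  (3,5): δ = 52.60°  ·
  (3,6): δ = 29.10°  ·
  (4,5): δ = 129.72°  ·
  (4,6): δ = 106.22°  ·
  (5,6): δ = 156.50°  ·
antipodal pairs: 4

count = 4; pairs: (0,3), (1,3), (2,5), (2,6)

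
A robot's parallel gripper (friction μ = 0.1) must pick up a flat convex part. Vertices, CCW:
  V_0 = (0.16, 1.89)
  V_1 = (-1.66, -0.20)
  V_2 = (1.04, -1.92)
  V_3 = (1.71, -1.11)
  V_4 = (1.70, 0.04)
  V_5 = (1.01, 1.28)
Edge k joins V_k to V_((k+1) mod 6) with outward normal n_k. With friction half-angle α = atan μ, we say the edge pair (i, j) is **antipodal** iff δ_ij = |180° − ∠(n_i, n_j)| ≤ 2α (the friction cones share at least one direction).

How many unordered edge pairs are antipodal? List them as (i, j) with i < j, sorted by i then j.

α = atan 0.1 = 5.71°;  2α = 11.42°
n_0 = (-0.7541, +0.6567)
n_1 = (-0.5373, -0.8434)
n_2 = (+0.7706, -0.6374)
n_3 = (+1.0000, +0.0087)
n_4 = (+0.8738, +0.4862)
n_5 = (+0.5830, +0.8124)
  (0,1): δ = 81.45°  ·
  (0,2): δ = 1.45°  ✓
  (0,3): δ = 41.55°  ·
  (0,4): δ = 70.14°  ·
  (0,5): δ = 95.38°  ·
  (1,2): δ = 97.10°  ·
  (1,3): δ = 57.00°  ·
  (1,4): δ = 28.41°  ·
  (1,5): δ = 3.17°  ✓
  (2,3): δ = 139.91°  ·
  (2,4): δ = 111.31°  ·
  (2,5): δ = 86.07°  ·
  (3,4): δ = 151.40°  ·
  (3,5): δ = 126.16°  ·
  (4,5): δ = 154.76°  ·
antipodal pairs: 2

count = 2; pairs: (0,2), (1,5)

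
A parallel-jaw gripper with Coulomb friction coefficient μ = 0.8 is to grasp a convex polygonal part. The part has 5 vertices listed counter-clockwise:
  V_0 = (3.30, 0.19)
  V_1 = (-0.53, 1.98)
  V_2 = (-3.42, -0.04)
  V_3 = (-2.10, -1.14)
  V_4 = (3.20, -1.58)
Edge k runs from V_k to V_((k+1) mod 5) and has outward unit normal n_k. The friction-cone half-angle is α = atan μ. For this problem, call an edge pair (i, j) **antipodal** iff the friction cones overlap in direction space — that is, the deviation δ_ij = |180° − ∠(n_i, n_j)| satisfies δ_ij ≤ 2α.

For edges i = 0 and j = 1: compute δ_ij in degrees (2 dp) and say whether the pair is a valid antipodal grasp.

α = atan 0.8 = 38.66°;  2α = 77.32°
edge 0: e_0 = (-3.83, +1.79);  n_0 = (+0.4234, +0.9059)
edge 1: e_1 = (-2.89, -2.02);  n_1 = (-0.5729, +0.8196)
∠(n_0, n_1) = 60.00°
δ = |180° − 60.00°| = 120.00°
120.00° > 2α = 77.32°  →  invalid

δ = 120.00°, invalid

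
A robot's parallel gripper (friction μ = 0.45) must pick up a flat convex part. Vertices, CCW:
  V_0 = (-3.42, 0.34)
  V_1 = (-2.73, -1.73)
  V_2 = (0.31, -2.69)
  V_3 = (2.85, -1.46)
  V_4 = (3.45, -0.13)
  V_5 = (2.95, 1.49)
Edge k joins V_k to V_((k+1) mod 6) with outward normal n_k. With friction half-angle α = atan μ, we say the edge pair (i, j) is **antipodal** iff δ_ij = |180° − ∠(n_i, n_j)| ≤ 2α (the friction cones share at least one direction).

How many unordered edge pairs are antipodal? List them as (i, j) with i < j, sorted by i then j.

α = atan 0.45 = 24.23°;  2α = 48.46°
n_0 = (-0.9487, -0.3162)
n_1 = (-0.3011, -0.9536)
n_2 = (+0.4358, -0.9000)
n_3 = (+0.9115, -0.4112)
n_4 = (+0.9555, +0.2949)
n_5 = (-0.1777, +0.9841)
  (0,1): δ = 125.96°  ·
  (0,2): δ = 82.60°  ·
  (0,3): δ = 42.72°  ✓
  (0,4): δ = 1.28°  ✓
  (0,5): δ = 81.80°  ·
  (1,2): δ = 136.64°  ·
  (1,3): δ = 96.76°  ·
  (1,4): δ = 55.32°  ·
  (1,5): δ = 27.76°  ✓
  (2,3): δ = 140.12°  ·
  (2,4): δ = 98.69°  ·
  (2,5): δ = 15.61°  ✓
  (3,4): δ = 138.57°  ·
  (3,5): δ = 55.48°  ·
  (4,5): δ = 96.92°  ·
antipodal pairs: 4

count = 4; pairs: (0,3), (0,4), (1,5), (2,5)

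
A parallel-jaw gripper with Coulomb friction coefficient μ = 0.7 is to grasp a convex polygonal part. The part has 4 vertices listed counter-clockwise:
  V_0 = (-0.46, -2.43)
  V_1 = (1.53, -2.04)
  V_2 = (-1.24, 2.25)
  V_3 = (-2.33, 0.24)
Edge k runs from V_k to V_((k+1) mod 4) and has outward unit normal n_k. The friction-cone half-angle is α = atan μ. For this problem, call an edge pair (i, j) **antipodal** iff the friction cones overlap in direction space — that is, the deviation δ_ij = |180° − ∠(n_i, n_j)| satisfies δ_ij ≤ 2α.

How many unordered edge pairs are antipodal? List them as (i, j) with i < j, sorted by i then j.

count = 4; pairs: (0,1), (0,2), (1,2), (1,3)

α = atan 0.7 = 34.99°;  2α = 69.98°
n_0 = (+0.1923, -0.9813)
n_1 = (+0.8401, +0.5424)
n_2 = (-0.8791, +0.4767)
n_3 = (-0.8191, -0.5737)
  (0,1): δ = 68.24°  ✓
  (0,2): δ = 50.44°  ✓
  (0,3): δ = 113.92°  ·
  (1,2): δ = 61.32°  ✓
  (1,3): δ = 2.16°  ✓
  (2,3): δ = 116.52°  ·
antipodal pairs: 4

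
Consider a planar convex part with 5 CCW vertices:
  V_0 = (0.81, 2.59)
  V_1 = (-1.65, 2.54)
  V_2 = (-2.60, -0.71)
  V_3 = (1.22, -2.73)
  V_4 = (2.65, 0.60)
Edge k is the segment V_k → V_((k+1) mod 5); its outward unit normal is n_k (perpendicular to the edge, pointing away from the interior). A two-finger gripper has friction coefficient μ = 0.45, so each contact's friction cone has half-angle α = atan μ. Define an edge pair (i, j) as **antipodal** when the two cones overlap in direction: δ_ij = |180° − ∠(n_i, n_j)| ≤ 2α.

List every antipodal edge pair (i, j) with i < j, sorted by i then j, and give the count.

α = atan 0.45 = 24.23°;  2α = 48.46°
n_0 = (-0.0203, +0.9998)
n_1 = (-0.9598, +0.2806)
n_2 = (-0.4675, -0.8840)
n_3 = (+0.9189, -0.3946)
n_4 = (+0.7342, +0.6789)
  (0,1): δ = 107.46°  ·
  (0,2): δ = 29.03°  ✓
  (0,3): δ = 65.60°  ·
  (0,4): δ = 131.59°  ·
  (1,2): δ = 101.58°  ·
  (1,3): δ = 6.95°  ✓
  (1,4): δ = 59.05°  ·
  (2,3): δ = 85.37°  ·
  (2,4): δ = 19.37°  ✓
  (3,4): δ = 114.00°  ·
antipodal pairs: 3

count = 3; pairs: (0,2), (1,3), (2,4)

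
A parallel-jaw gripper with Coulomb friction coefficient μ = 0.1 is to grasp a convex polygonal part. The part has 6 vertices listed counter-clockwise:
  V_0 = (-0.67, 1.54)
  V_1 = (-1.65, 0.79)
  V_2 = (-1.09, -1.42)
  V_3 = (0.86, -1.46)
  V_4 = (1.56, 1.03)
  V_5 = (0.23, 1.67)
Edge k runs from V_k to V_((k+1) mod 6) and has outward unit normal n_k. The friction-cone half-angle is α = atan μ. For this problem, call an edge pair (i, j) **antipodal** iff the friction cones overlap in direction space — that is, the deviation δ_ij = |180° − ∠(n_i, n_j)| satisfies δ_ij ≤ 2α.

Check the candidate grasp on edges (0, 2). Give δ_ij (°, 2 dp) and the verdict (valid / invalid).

α = atan 0.1 = 5.71°;  2α = 11.42°
edge 0: e_0 = (-0.98, -0.75);  n_0 = (-0.6078, +0.7941)
edge 2: e_2 = (+1.95, -0.04);  n_2 = (-0.0205, -0.9998)
∠(n_0, n_2) = 141.40°
δ = |180° − 141.40°| = 38.60°
38.60° > 2α = 11.42°  →  invalid

δ = 38.60°, invalid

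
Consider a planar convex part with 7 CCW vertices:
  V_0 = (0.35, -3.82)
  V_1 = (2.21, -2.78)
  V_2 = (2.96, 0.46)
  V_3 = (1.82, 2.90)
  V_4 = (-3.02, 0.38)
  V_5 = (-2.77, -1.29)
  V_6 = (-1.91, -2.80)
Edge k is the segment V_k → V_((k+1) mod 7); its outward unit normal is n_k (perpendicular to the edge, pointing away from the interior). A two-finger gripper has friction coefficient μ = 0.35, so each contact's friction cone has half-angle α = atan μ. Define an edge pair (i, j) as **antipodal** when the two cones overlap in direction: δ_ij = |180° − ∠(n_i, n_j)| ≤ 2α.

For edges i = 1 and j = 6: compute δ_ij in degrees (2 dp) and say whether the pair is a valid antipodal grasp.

α = atan 0.35 = 19.29°;  2α = 38.58°
edge 1: e_1 = (+0.75, +3.24);  n_1 = (+0.9742, -0.2255)
edge 6: e_6 = (+2.26, -1.02);  n_6 = (-0.4114, -0.9115)
∠(n_1, n_6) = 101.26°
δ = |180° − 101.26°| = 78.74°
78.74° > 2α = 38.58°  →  invalid

δ = 78.74°, invalid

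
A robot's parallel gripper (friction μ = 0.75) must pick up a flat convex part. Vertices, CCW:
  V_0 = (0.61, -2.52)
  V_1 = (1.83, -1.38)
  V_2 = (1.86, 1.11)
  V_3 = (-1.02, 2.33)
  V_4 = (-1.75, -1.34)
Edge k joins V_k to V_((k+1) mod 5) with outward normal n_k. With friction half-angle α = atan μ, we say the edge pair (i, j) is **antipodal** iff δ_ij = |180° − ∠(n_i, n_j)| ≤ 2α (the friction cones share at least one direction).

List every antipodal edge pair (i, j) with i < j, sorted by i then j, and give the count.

count = 5; pairs: (0,2), (0,3), (1,3), (1,4), (2,4)

α = atan 0.75 = 36.87°;  2α = 73.74°
n_0 = (+0.6827, -0.7307)
n_1 = (+0.9999, -0.0120)
n_2 = (+0.3901, +0.9208)
n_3 = (-0.9808, +0.1951)
n_4 = (-0.4472, -0.8944)
  (0,1): δ = 133.75°  ·
  (0,2): δ = 66.02°  ✓
  (0,3): δ = 35.69°  ✓
  (0,4): δ = 110.38°  ·
  (1,2): δ = 112.27°  ·
  (1,3): δ = 10.56°  ✓
  (1,4): δ = 64.13°  ✓
  (2,3): δ = 78.29°  ·
  (2,4): δ = 3.61°  ✓
  (3,4): δ = 105.32°  ·
antipodal pairs: 5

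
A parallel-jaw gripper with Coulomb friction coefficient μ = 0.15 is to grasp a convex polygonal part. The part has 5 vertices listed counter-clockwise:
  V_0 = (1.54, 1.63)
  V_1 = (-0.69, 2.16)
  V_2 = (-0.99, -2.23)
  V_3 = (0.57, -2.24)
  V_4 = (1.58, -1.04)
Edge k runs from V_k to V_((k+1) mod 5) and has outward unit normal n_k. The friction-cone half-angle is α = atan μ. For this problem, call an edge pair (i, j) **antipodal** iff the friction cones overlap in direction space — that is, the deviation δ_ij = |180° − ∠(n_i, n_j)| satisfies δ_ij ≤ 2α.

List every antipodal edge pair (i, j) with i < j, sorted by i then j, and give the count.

count = 2; pairs: (0,2), (1,4)

α = atan 0.15 = 8.53°;  2α = 17.06°
n_0 = (+0.2312, +0.9729)
n_1 = (-0.9977, +0.0682)
n_2 = (-0.0064, -1.0000)
n_3 = (+0.7651, -0.6439)
n_4 = (+0.9999, +0.0150)
  (0,1): δ = 80.54°  ·
  (0,2): δ = 13.00°  ✓
  (0,3): δ = 63.28°  ·
  (0,4): δ = 104.23°  ·
  (1,2): δ = 86.46°  ·
  (1,3): δ = 36.18°  ·
  (1,4): δ = 4.77°  ✓
  (2,3): δ = 129.72°  ·
  (2,4): δ = 88.77°  ·
  (3,4): δ = 139.06°  ·
antipodal pairs: 2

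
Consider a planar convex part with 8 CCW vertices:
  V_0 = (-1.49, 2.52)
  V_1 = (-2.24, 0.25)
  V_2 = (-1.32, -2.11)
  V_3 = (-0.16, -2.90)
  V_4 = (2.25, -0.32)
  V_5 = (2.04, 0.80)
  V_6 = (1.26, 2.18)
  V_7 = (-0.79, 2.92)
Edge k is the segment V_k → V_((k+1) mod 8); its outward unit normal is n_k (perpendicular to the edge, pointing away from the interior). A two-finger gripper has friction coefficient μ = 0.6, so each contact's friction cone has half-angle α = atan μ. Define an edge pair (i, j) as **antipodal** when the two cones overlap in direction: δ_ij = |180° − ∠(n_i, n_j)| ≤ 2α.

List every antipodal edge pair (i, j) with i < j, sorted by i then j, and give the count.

count = 10; pairs: (0,3), (0,4), (0,5), (1,4), (1,5), (1,6), (2,4), (2,5), (2,6), (3,7)

α = atan 0.6 = 30.96°;  2α = 61.93°
n_0 = (-0.9495, +0.3137)
n_1 = (-0.9317, -0.3632)
n_2 = (-0.5629, -0.8265)
n_3 = (+0.7308, -0.6826)
n_4 = (+0.9829, +0.1843)
n_5 = (+0.8706, +0.4921)
n_6 = (+0.3395, +0.9406)
n_7 = (-0.4961, +0.8682)
  (0,1): δ = 140.42°  ·
  (0,2): δ = 105.97°  ·
  (0,3): δ = 24.77°  ✓
  (0,4): δ = 28.90°  ✓
  (0,5): δ = 47.76°  ✓
  (0,6): δ = 88.44°  ·
  (0,7): δ = 138.03°  ·
  (1,2): δ = 145.55°  ·
  (1,3): δ = 64.35°  ·
  (1,4): δ = 10.68°  ✓
  (1,5): δ = 8.18°  ✓
  (1,6): δ = 48.85°  ✓
  (1,7): δ = 98.45°  ·
  (2,3): δ = 98.79°  ·
  (2,4): δ = 45.12°  ✓
  (2,5): δ = 26.27°  ✓
  (2,6): δ = 14.41°  ✓
  (2,7): δ = 64.00°  ·
  (3,4): δ = 126.33°  ·
  (3,5): δ = 107.48°  ·
  (3,6): δ = 66.80°  ·
  (3,7): δ = 17.21°  ✓
  (4,5): δ = 161.14°  ·
  (4,6): δ = 120.47°  ·
  (4,7): δ = 70.87°  ·
  (5,6): δ = 139.32°  ·
  (5,7): δ = 89.73°  ·
  (6,7): δ = 130.41°  ·
antipodal pairs: 10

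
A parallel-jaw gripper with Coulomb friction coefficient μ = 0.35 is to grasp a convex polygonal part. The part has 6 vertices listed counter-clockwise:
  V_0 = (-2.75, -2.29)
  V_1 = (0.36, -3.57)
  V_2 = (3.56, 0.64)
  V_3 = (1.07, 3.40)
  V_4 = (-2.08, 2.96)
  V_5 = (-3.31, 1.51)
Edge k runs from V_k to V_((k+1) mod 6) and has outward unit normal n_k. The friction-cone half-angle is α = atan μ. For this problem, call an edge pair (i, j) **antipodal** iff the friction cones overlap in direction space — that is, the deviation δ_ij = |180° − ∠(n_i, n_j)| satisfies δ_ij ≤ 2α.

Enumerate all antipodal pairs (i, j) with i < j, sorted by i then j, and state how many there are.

α = atan 0.35 = 19.29°;  2α = 38.58°
n_0 = (-0.3806, -0.9247)
n_1 = (+0.7961, -0.6051)
n_2 = (+0.7425, +0.6699)
n_3 = (-0.1383, +0.9904)
n_4 = (-0.7626, +0.6469)
n_5 = (-0.9893, -0.1458)
  (0,1): δ = 104.87°  ·
  (0,2): δ = 25.57°  ✓
  (0,3): δ = 30.32°  ✓
  (0,4): δ = 72.06°  ·
  (0,5): δ = 120.75°  ·
  (1,2): δ = 100.71°  ·
  (1,3): δ = 44.81°  ·
  (1,4): δ = 3.07°  ✓
  (1,5): δ = 45.62°  ·
  (2,3): δ = 124.10°  ·
  (2,4): δ = 82.36°  ·
  (2,5): δ = 33.67°  ✓
  (3,4): δ = 138.26°  ·
  (3,5): δ = 89.57°  ·
  (4,5): δ = 131.31°  ·
antipodal pairs: 4

count = 4; pairs: (0,2), (0,3), (1,4), (2,5)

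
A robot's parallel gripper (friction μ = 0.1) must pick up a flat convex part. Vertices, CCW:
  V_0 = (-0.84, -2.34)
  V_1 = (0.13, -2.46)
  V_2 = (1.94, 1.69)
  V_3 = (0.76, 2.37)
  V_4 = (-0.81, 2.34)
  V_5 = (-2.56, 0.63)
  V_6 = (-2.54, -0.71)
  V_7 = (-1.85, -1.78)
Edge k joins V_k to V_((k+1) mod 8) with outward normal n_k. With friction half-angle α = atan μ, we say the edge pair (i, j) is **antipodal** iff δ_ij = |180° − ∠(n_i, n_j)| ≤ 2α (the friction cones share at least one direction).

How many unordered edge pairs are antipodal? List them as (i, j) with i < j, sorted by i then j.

α = atan 0.1 = 5.71°;  2α = 11.42°
n_0 = (-0.1228, -0.9924)
n_1 = (+0.9166, -0.3998)
n_2 = (+0.4993, +0.8664)
n_3 = (-0.0191, +0.9998)
n_4 = (-0.6989, +0.7152)
n_5 = (-0.9999, -0.0149)
n_6 = (-0.8404, -0.5419)
n_7 = (-0.4849, -0.8746)
  (0,1): δ = 106.51°  ·
  (0,2): δ = 22.90°  ·
  (0,3): δ = 8.15°  ✓
  (0,4): δ = 51.39°  ·
  (0,5): δ = 97.91°  ·
  (0,6): δ = 129.87°  ·
  (0,7): δ = 158.05°  ·
  (1,2): δ = 96.39°  ·
  (1,3): δ = 65.34°  ·
  (1,4): δ = 22.10°  ·
  (1,5): δ = 24.42°  ·
  (1,6): δ = 56.38°  ·
  (1,7): δ = 84.56°  ·
  (2,3): δ = 148.95°  ·
  (2,4): δ = 105.71°  ·
  (2,5): δ = 59.19°  ·
  (2,6): δ = 27.23°  ·
  (2,7): δ = 0.95°  ✓
  (3,4): δ = 136.76°  ·
  (3,5): δ = 90.24°  ·
  (3,6): δ = 58.28°  ·
  (3,7): δ = 30.10°  ·
  (4,5): δ = 133.48°  ·
  (4,6): δ = 101.52°  ·
  (4,7): δ = 73.34°  ·
  (5,6): δ = 148.04°  ·
  (5,7): δ = 119.86°  ·
  (6,7): δ = 151.82°  ·
antipodal pairs: 2

count = 2; pairs: (0,3), (2,7)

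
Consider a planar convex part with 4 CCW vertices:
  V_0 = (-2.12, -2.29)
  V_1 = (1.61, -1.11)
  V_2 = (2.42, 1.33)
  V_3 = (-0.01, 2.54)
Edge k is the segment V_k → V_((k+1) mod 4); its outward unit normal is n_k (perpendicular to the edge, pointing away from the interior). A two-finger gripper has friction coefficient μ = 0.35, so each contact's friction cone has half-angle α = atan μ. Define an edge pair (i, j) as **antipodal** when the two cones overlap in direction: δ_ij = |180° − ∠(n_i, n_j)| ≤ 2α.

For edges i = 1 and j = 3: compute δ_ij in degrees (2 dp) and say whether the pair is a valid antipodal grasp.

α = atan 0.35 = 19.29°;  2α = 38.58°
edge 1: e_1 = (+0.81, +2.44);  n_1 = (+0.9491, -0.3151)
edge 3: e_3 = (-2.11, -4.83);  n_3 = (-0.9164, +0.4003)
∠(n_1, n_3) = 174.77°
δ = |180° − 174.77°| = 5.23°
5.23° ≤ 2α = 38.58°  →  valid

δ = 5.23°, valid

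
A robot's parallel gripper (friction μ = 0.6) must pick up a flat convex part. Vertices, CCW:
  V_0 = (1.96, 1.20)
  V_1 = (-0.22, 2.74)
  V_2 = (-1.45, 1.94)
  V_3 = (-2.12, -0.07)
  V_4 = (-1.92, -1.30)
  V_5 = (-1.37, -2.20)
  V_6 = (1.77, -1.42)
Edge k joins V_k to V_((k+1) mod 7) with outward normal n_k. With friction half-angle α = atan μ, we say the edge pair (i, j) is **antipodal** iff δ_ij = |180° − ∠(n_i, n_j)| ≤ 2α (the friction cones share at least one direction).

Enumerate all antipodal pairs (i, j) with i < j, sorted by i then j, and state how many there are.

α = atan 0.6 = 30.96°;  2α = 61.93°
n_0 = (+0.5770, +0.8168)
n_1 = (-0.5452, +0.8383)
n_2 = (-0.9487, +0.3162)
n_3 = (-0.9870, -0.1605)
n_4 = (-0.8533, -0.5215)
n_5 = (+0.2411, -0.9705)
n_6 = (+0.9974, -0.0723)
  (0,1): δ = 111.72°  ·
  (0,2): δ = 73.20°  ·
  (0,3): δ = 45.53°  ✓
  (0,4): δ = 23.33°  ✓
  (0,5): δ = 49.19°  ✓
  (0,6): δ = 121.09°  ·
  (1,2): δ = 141.48°  ·
  (1,3): δ = 113.80°  ·
  (1,4): δ = 91.61°  ·
  (1,5): δ = 19.09°  ✓
  (1,6): δ = 52.81°  ✓
  (2,3): δ = 152.33°  ·
  (2,4): δ = 130.14°  ·
  (2,5): δ = 57.61°  ✓
  (2,6): δ = 14.29°  ✓
  (3,4): δ = 157.81°  ·
  (3,5): δ = 85.29°  ·
  (3,6): δ = 13.38°  ✓
  (4,5): δ = 107.48°  ·
  (4,6): δ = 35.58°  ✓
  (5,6): δ = 108.10°  ·
antipodal pairs: 9

count = 9; pairs: (0,3), (0,4), (0,5), (1,5), (1,6), (2,5), (2,6), (3,6), (4,6)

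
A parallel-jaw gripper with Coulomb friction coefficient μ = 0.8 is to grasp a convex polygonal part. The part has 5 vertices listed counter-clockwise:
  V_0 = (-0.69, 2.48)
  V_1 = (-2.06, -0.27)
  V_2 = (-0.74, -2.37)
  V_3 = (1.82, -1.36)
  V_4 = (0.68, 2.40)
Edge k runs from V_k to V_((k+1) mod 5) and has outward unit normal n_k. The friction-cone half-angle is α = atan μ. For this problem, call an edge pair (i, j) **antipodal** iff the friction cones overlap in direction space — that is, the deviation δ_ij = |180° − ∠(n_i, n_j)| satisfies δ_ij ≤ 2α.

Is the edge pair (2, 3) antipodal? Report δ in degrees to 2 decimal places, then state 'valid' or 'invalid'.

δ = 94.66°, invalid

α = atan 0.8 = 38.66°;  2α = 77.32°
edge 2: e_2 = (+2.56, +1.01);  n_2 = (+0.3670, -0.9302)
edge 3: e_3 = (-1.14, +3.76);  n_3 = (+0.9570, +0.2901)
∠(n_2, n_3) = 85.34°
δ = |180° − 85.34°| = 94.66°
94.66° > 2α = 77.32°  →  invalid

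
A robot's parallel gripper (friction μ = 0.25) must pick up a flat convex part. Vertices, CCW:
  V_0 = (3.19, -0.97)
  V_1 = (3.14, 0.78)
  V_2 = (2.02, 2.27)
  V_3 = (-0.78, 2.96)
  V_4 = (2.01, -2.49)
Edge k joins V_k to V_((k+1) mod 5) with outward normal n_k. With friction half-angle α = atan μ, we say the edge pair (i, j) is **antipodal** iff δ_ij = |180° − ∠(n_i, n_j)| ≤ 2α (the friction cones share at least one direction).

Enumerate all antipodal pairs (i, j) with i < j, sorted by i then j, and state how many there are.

count = 2; pairs: (0,3), (1,3)

α = atan 0.25 = 14.04°;  2α = 28.07°
n_0 = (+0.9996, +0.0286)
n_1 = (+0.7994, +0.6009)
n_2 = (+0.2393, +0.9710)
n_3 = (-0.8901, -0.4557)
n_4 = (+0.7899, -0.6132)
  (0,1): δ = 144.71°  ·
  (0,2): δ = 105.48°  ·
  (0,3): δ = 25.47°  ✓
  (0,4): δ = 140.54°  ·
  (1,2): δ = 140.77°  ·
  (1,3): δ = 9.82°  ✓
  (1,4): δ = 105.25°  ·
  (2,3): δ = 49.05°  ·
  (2,4): δ = 66.02°  ·
  (3,4): δ = 64.93°  ·
antipodal pairs: 2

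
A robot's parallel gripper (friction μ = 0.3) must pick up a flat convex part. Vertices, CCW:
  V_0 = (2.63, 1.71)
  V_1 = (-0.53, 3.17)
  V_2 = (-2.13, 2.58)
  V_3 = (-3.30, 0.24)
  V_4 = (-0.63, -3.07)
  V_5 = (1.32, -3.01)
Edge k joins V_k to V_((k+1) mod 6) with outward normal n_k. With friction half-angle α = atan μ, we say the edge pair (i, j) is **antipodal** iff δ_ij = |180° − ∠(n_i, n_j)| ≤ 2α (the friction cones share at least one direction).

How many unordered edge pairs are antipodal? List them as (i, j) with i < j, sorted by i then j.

α = atan 0.3 = 16.70°;  2α = 33.40°
n_0 = (+0.4194, +0.9078)
n_1 = (-0.3460, +0.9382)
n_2 = (-0.8944, +0.4472)
n_3 = (-0.7783, -0.6278)
n_4 = (+0.0308, -0.9995)
n_5 = (+0.9636, -0.2674)
  (0,1): δ = 134.96°  ·
  (0,2): δ = 91.77°  ·
  (0,3): δ = 26.31°  ✓
  (0,4): δ = 26.56°  ✓
  (0,5): δ = 99.29°  ·
  (1,2): δ = 136.81°  ·
  (1,3): δ = 71.35°  ·
  (1,4): δ = 18.48°  ✓
  (1,5): δ = 54.25°  ·
  (2,3): δ = 114.54°  ·
  (2,4): δ = 61.67°  ·
  (2,5): δ = 11.05°  ✓
  (3,4): δ = 127.13°  ·
  (3,5): δ = 54.40°  ·
  (4,5): δ = 107.27°  ·
antipodal pairs: 4

count = 4; pairs: (0,3), (0,4), (1,4), (2,5)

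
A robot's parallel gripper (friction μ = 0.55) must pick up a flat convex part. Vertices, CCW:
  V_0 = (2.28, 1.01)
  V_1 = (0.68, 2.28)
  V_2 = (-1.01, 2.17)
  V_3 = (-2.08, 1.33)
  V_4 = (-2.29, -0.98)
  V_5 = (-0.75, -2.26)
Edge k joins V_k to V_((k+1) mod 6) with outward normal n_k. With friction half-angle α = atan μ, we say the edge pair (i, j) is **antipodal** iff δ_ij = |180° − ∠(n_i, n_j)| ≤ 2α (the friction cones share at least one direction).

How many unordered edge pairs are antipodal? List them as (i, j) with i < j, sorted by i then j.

α = atan 0.55 = 28.81°;  2α = 57.62°
n_0 = (+0.6217, +0.7833)
n_1 = (-0.0650, +0.9979)
n_2 = (-0.6175, +0.7866)
n_3 = (-0.9959, +0.0905)
n_4 = (-0.6392, -0.7690)
n_5 = (+0.7335, -0.6797)
  (0,1): δ = 137.84°  ·
  (0,2): δ = 103.43°  ·
  (0,3): δ = 56.75°  ✓
  (0,4): δ = 1.29°  ✓
  (0,5): δ = 85.62°  ·
  (1,2): δ = 145.59°  ·
  (1,3): δ = 98.92°  ·
  (1,4): δ = 43.46°  ✓
  (1,5): δ = 43.46°  ✓
  (2,3): δ = 133.33°  ·
  (2,4): δ = 77.87°  ·
  (2,5): δ = 9.05°  ✓
  (3,4): δ = 124.54°  ·
  (3,5): δ = 37.62°  ✓
  (4,5): δ = 93.09°  ·
antipodal pairs: 6

count = 6; pairs: (0,3), (0,4), (1,4), (1,5), (2,5), (3,5)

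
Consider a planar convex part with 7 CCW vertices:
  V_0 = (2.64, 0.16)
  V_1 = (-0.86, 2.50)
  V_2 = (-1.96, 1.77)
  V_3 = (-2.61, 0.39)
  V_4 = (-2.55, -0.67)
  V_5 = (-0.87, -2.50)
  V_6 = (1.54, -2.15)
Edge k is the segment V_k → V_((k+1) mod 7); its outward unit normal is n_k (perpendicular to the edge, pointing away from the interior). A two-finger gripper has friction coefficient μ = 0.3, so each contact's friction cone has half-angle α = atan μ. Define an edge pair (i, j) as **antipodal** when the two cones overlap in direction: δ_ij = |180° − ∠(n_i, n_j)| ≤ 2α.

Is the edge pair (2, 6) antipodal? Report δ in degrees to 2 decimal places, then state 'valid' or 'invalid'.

α = atan 0.3 = 16.70°;  2α = 33.40°
edge 2: e_2 = (-0.65, -1.38);  n_2 = (-0.9047, +0.4261)
edge 6: e_6 = (+1.10, +2.31);  n_6 = (+0.9029, -0.4299)
∠(n_2, n_6) = 179.76°
δ = |180° − 179.76°| = 0.24°
0.24° ≤ 2α = 33.40°  →  valid

δ = 0.24°, valid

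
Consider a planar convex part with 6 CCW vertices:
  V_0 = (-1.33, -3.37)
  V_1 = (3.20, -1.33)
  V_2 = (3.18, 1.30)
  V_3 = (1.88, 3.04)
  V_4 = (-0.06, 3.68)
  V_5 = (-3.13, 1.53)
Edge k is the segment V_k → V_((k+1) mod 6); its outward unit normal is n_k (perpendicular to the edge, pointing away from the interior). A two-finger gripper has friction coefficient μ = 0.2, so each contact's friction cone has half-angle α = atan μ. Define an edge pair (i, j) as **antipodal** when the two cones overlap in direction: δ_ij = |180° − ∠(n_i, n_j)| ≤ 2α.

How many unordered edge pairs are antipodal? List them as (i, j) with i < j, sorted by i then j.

α = atan 0.2 = 11.31°;  2α = 22.62°
n_0 = (+0.4106, -0.9118)
n_1 = (+1.0000, +0.0076)
n_2 = (+0.8011, +0.5985)
n_3 = (+0.3133, +0.9497)
n_4 = (-0.5736, +0.8191)
n_5 = (-0.9387, -0.3448)
  (0,1): δ = 113.81°  ·
  (0,2): δ = 77.48°  ·
  (0,3): δ = 42.50°  ·
  (0,4): δ = 10.76°  ✓
  (0,5): δ = 85.93°  ·
  (1,2): δ = 143.67°  ·
  (1,3): δ = 108.69°  ·
  (1,4): δ = 55.43°  ·
  (1,5): δ = 19.73°  ✓
  (2,3): δ = 145.02°  ·
  (2,4): δ = 91.76°  ·
  (2,5): δ = 16.59°  ✓
  (3,4): δ = 126.74°  ·
  (3,5): δ = 51.57°  ·
  (4,5): δ = 104.83°  ·
antipodal pairs: 3

count = 3; pairs: (0,4), (1,5), (2,5)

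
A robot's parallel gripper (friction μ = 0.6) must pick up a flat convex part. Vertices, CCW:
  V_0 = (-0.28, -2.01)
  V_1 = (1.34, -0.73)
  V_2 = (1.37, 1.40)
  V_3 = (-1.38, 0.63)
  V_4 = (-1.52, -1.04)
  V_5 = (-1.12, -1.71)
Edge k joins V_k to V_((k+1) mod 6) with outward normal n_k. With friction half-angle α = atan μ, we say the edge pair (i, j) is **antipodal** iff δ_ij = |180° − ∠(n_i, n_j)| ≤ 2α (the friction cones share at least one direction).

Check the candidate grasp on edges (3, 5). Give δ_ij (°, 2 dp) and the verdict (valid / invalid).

δ = 104.86°, invalid

α = atan 0.6 = 30.96°;  2α = 61.93°
edge 3: e_3 = (-0.14, -1.67);  n_3 = (-0.9965, +0.0835)
edge 5: e_5 = (+0.84, -0.30);  n_5 = (-0.3363, -0.9417)
∠(n_3, n_5) = 75.14°
δ = |180° − 75.14°| = 104.86°
104.86° > 2α = 61.93°  →  invalid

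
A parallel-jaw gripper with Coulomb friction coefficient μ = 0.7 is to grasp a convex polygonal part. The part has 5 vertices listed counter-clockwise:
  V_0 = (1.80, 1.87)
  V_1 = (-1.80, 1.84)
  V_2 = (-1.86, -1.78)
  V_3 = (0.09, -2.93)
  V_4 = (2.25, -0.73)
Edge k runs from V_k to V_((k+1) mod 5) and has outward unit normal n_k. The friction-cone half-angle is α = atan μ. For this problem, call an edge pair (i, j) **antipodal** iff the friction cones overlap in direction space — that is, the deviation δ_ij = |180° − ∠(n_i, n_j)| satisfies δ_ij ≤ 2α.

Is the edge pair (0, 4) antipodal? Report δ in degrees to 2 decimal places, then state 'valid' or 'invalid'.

α = atan 0.7 = 34.99°;  2α = 69.98°
edge 0: e_0 = (-3.60, -0.03);  n_0 = (-0.0083, +1.0000)
edge 4: e_4 = (-0.45, +2.60);  n_4 = (+0.9854, +0.1705)
∠(n_0, n_4) = 80.66°
δ = |180° − 80.66°| = 99.34°
99.34° > 2α = 69.98°  →  invalid

δ = 99.34°, invalid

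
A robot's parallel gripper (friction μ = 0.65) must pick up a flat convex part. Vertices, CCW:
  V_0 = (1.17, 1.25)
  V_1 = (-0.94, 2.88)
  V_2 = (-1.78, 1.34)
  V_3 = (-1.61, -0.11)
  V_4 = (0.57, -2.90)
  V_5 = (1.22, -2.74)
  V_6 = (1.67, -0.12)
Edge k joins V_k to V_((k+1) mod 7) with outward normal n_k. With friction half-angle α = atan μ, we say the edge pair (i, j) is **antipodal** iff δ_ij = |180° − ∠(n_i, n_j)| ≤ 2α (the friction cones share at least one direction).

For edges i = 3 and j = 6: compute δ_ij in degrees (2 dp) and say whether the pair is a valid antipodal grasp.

α = atan 0.65 = 33.02°;  2α = 66.05°
edge 3: e_3 = (+2.18, -2.79);  n_3 = (-0.7880, -0.6157)
edge 6: e_6 = (-0.50, +1.37);  n_6 = (+0.9394, +0.3428)
∠(n_3, n_6) = 162.05°
δ = |180° − 162.05°| = 17.95°
17.95° ≤ 2α = 66.05°  →  valid

δ = 17.95°, valid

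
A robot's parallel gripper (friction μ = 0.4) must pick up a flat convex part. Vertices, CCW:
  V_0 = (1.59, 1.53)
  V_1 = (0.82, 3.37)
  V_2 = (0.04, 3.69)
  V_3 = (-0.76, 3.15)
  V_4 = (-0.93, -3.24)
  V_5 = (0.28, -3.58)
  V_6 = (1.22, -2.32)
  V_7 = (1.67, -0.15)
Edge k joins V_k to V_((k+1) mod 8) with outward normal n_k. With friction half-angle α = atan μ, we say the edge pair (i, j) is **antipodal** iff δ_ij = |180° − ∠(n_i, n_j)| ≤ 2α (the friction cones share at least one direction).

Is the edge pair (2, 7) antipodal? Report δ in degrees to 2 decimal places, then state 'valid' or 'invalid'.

δ = 58.71°, invalid

α = atan 0.4 = 21.80°;  2α = 43.60°
edge 2: e_2 = (-0.80, -0.54);  n_2 = (-0.5595, +0.8288)
edge 7: e_7 = (-0.08, +1.68);  n_7 = (+0.9989, +0.0476)
∠(n_2, n_7) = 121.29°
δ = |180° − 121.29°| = 58.71°
58.71° > 2α = 43.60°  →  invalid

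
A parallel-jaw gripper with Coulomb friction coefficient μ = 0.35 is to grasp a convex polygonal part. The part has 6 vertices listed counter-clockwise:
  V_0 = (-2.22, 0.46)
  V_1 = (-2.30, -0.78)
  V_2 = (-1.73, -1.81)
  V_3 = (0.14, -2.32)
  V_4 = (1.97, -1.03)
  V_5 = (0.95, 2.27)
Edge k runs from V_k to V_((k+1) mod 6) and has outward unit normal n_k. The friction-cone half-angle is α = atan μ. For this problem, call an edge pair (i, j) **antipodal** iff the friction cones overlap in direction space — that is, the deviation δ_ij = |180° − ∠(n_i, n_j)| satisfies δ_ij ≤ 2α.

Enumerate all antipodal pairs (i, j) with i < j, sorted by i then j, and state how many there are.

α = atan 0.35 = 19.29°;  2α = 38.58°
n_0 = (-0.9979, +0.0644)
n_1 = (-0.8750, -0.4842)
n_2 = (-0.2631, -0.9648)
n_3 = (+0.5762, -0.8173)
n_4 = (+0.9554, +0.2953)
n_5 = (-0.4958, +0.8684)
  (0,1): δ = 147.35°  ·
  (0,2): δ = 101.56°  ·
  (0,3): δ = 51.13°  ·
  (0,4): δ = 20.87°  ✓
  (0,5): δ = 123.42°  ·
  (1,2): δ = 134.22°  ·
  (1,3): δ = 83.78°  ·
  (1,4): δ = 11.78°  ✓
  (1,5): δ = 90.77°  ·
  (2,3): δ = 129.56°  ·
  (2,4): δ = 57.57°  ·
  (2,5): δ = 44.98°  ·
  (3,4): δ = 108.00°  ·
  (3,5): δ = 5.46°  ✓
  (4,5): δ = 77.45°  ·
antipodal pairs: 3

count = 3; pairs: (0,4), (1,4), (3,5)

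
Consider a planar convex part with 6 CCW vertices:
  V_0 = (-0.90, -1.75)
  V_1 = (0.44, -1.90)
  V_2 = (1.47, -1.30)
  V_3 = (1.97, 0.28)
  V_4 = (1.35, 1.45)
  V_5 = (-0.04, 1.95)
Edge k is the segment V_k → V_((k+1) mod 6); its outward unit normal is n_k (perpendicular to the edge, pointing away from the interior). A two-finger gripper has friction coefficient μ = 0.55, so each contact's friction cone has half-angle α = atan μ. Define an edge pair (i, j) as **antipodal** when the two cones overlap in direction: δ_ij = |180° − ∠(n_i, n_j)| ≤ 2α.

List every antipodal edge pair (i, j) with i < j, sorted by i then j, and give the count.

count = 6; pairs: (0,3), (0,4), (1,4), (1,5), (2,5), (3,5)

α = atan 0.55 = 28.81°;  2α = 57.62°
n_0 = (-0.1112, -0.9938)
n_1 = (+0.5033, -0.8641)
n_2 = (+0.9534, -0.3017)
n_3 = (+0.8836, +0.4682)
n_4 = (+0.3385, +0.9410)
n_5 = (-0.9740, +0.2264)
  (0,1): δ = 143.39°  ·
  (0,2): δ = 101.17°  ·
  (0,3): δ = 55.69°  ✓
  (0,4): δ = 13.40°  ✓
  (0,5): δ = 83.30°  ·
  (1,2): δ = 137.78°  ·
  (1,3): δ = 92.30°  ·
  (1,4): δ = 50.01°  ✓
  (1,5): δ = 46.69°  ✓
  (2,3): δ = 134.52°  ·
  (2,4): δ = 92.22°  ·
  (2,5): δ = 4.48°  ✓
  (3,4): δ = 137.70°  ·
  (3,5): δ = 41.00°  ✓
  (4,5): δ = 83.30°  ·
antipodal pairs: 6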